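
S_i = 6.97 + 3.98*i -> [6.97, 10.95, 14.93, 18.91, 22.89]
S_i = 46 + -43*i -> [46, 3, -40, -83, -126]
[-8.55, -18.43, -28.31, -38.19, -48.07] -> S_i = -8.55 + -9.88*i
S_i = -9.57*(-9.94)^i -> [-9.57, 95.13, -945.55, 9398.77, -93423.79]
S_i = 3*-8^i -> [3, -24, 192, -1536, 12288]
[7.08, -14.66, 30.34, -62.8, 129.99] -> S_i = 7.08*(-2.07)^i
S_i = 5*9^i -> [5, 45, 405, 3645, 32805]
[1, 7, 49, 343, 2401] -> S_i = 1*7^i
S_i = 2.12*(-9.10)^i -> [2.12, -19.29, 175.56, -1597.57, 14537.89]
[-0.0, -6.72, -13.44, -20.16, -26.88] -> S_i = -0.00 + -6.72*i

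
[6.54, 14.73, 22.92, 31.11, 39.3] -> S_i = 6.54 + 8.19*i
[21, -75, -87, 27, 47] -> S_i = Random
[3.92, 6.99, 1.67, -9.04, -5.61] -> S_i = Random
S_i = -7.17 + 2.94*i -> [-7.17, -4.23, -1.29, 1.65, 4.59]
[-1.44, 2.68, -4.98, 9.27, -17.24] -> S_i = -1.44*(-1.86)^i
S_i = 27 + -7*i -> [27, 20, 13, 6, -1]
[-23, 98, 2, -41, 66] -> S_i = Random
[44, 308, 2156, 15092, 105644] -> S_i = 44*7^i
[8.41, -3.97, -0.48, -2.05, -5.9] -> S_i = Random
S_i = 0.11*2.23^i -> [0.11, 0.25, 0.55, 1.22, 2.72]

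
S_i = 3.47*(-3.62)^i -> [3.47, -12.56, 45.47, -164.61, 595.89]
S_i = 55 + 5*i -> [55, 60, 65, 70, 75]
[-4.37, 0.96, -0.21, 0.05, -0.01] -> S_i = -4.37*(-0.22)^i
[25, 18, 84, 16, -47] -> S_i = Random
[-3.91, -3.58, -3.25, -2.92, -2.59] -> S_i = -3.91 + 0.33*i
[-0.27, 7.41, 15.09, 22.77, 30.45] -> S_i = -0.27 + 7.68*i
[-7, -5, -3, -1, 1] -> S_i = -7 + 2*i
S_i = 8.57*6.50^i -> [8.57, 55.7, 362.08, 2353.54, 15297.99]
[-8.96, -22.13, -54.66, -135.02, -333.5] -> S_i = -8.96*2.47^i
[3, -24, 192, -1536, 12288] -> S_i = 3*-8^i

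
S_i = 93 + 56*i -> [93, 149, 205, 261, 317]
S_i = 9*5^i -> [9, 45, 225, 1125, 5625]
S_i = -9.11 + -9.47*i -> [-9.11, -18.58, -28.05, -37.52, -46.99]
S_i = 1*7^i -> [1, 7, 49, 343, 2401]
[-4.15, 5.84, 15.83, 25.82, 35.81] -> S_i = -4.15 + 9.99*i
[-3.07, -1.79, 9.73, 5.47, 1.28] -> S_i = Random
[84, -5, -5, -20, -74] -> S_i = Random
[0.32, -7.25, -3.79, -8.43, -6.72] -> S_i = Random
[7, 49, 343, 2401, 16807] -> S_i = 7*7^i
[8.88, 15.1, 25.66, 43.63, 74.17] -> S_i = 8.88*1.70^i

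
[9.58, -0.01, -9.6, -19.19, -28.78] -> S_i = 9.58 + -9.59*i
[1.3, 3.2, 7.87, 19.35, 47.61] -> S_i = 1.30*2.46^i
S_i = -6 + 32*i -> [-6, 26, 58, 90, 122]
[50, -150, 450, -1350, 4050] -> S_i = 50*-3^i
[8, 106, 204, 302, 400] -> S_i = 8 + 98*i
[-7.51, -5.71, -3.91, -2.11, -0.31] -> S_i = -7.51 + 1.80*i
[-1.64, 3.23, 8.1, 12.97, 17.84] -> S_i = -1.64 + 4.87*i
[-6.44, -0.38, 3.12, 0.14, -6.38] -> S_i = Random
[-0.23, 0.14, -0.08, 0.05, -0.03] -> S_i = -0.23*(-0.59)^i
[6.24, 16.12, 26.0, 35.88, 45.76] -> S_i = 6.24 + 9.88*i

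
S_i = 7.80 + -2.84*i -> [7.8, 4.96, 2.12, -0.72, -3.56]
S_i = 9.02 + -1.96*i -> [9.02, 7.06, 5.1, 3.14, 1.18]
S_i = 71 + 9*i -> [71, 80, 89, 98, 107]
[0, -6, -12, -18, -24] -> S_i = 0 + -6*i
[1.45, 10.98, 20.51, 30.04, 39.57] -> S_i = 1.45 + 9.53*i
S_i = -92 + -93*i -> [-92, -185, -278, -371, -464]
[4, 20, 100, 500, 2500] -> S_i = 4*5^i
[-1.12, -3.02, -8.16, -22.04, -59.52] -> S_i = -1.12*2.70^i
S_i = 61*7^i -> [61, 427, 2989, 20923, 146461]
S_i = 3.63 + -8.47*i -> [3.63, -4.84, -13.31, -21.78, -30.25]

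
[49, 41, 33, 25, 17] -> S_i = 49 + -8*i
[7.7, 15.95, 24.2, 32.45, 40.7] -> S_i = 7.70 + 8.25*i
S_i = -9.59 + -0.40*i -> [-9.59, -9.99, -10.39, -10.79, -11.19]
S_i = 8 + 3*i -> [8, 11, 14, 17, 20]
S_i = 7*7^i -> [7, 49, 343, 2401, 16807]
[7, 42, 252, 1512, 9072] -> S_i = 7*6^i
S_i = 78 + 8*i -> [78, 86, 94, 102, 110]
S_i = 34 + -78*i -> [34, -44, -122, -200, -278]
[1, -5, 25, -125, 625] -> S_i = 1*-5^i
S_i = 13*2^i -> [13, 26, 52, 104, 208]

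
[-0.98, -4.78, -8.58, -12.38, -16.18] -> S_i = -0.98 + -3.80*i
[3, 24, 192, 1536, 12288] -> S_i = 3*8^i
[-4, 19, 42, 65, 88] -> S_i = -4 + 23*i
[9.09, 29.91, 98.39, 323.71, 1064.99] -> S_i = 9.09*3.29^i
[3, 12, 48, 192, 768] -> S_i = 3*4^i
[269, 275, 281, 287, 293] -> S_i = 269 + 6*i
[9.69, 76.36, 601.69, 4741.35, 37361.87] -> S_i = 9.69*7.88^i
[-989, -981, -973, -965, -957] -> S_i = -989 + 8*i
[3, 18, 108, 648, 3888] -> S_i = 3*6^i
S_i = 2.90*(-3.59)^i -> [2.9, -10.41, 37.38, -134.18, 481.7]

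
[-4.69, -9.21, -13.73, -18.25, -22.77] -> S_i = -4.69 + -4.52*i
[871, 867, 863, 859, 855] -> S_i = 871 + -4*i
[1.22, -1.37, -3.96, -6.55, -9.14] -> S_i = 1.22 + -2.59*i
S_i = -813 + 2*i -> [-813, -811, -809, -807, -805]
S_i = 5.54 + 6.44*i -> [5.54, 11.98, 18.42, 24.86, 31.3]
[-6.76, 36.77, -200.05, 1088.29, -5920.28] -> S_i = -6.76*(-5.44)^i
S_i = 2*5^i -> [2, 10, 50, 250, 1250]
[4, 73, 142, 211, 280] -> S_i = 4 + 69*i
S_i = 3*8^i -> [3, 24, 192, 1536, 12288]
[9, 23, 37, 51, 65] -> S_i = 9 + 14*i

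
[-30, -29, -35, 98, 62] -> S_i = Random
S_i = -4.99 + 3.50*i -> [-4.99, -1.49, 2.01, 5.51, 9.01]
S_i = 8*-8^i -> [8, -64, 512, -4096, 32768]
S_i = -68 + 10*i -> [-68, -58, -48, -38, -28]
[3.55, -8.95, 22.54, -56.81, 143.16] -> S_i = 3.55*(-2.52)^i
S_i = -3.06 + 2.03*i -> [-3.06, -1.03, 1.0, 3.03, 5.06]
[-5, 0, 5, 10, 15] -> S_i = -5 + 5*i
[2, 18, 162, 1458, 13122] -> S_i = 2*9^i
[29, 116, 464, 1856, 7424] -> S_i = 29*4^i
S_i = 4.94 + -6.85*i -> [4.94, -1.91, -8.76, -15.61, -22.46]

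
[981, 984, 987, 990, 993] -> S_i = 981 + 3*i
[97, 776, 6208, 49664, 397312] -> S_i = 97*8^i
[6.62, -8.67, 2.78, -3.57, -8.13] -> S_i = Random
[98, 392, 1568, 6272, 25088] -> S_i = 98*4^i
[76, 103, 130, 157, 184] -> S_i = 76 + 27*i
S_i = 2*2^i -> [2, 4, 8, 16, 32]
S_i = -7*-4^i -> [-7, 28, -112, 448, -1792]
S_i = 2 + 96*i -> [2, 98, 194, 290, 386]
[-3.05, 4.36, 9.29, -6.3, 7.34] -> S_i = Random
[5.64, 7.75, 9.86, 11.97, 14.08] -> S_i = 5.64 + 2.11*i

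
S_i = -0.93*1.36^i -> [-0.93, -1.26, -1.72, -2.34, -3.18]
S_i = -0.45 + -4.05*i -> [-0.45, -4.5, -8.55, -12.6, -16.65]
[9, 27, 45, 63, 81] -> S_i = 9 + 18*i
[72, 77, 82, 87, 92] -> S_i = 72 + 5*i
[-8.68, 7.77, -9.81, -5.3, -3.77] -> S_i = Random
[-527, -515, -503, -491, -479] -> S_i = -527 + 12*i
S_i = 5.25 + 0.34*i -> [5.25, 5.59, 5.93, 6.27, 6.61]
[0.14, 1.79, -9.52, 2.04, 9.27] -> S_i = Random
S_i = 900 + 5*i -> [900, 905, 910, 915, 920]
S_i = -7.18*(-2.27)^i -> [-7.18, 16.3, -37.0, 83.99, -190.65]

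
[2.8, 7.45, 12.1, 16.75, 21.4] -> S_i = 2.80 + 4.65*i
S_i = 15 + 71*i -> [15, 86, 157, 228, 299]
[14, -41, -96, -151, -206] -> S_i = 14 + -55*i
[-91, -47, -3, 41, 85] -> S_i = -91 + 44*i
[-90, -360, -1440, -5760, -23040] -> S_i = -90*4^i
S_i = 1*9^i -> [1, 9, 81, 729, 6561]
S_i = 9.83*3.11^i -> [9.83, 30.57, 95.08, 295.69, 919.59]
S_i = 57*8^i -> [57, 456, 3648, 29184, 233472]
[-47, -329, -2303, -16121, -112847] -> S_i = -47*7^i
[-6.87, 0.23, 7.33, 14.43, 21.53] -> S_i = -6.87 + 7.10*i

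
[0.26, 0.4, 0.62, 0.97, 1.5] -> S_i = 0.26*1.55^i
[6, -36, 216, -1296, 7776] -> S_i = 6*-6^i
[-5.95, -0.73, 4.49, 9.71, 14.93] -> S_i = -5.95 + 5.22*i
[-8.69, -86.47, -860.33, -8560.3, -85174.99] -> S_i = -8.69*9.95^i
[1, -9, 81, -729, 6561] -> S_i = 1*-9^i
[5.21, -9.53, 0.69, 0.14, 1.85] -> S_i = Random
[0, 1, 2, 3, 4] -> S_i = 0 + 1*i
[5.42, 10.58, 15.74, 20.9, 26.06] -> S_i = 5.42 + 5.16*i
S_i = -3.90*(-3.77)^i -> [-3.9, 14.7, -55.43, 208.97, -787.83]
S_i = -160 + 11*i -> [-160, -149, -138, -127, -116]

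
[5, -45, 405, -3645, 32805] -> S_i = 5*-9^i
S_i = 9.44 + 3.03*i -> [9.44, 12.47, 15.5, 18.53, 21.56]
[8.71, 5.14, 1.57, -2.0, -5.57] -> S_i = 8.71 + -3.57*i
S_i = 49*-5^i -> [49, -245, 1225, -6125, 30625]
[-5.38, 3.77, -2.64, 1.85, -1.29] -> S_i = -5.38*(-0.70)^i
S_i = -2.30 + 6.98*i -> [-2.3, 4.68, 11.66, 18.64, 25.62]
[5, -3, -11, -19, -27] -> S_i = 5 + -8*i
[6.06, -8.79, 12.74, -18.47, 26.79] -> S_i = 6.06*(-1.45)^i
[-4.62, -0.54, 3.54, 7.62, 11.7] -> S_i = -4.62 + 4.08*i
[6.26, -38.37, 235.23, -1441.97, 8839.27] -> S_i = 6.26*(-6.13)^i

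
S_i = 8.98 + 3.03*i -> [8.98, 12.01, 15.04, 18.07, 21.1]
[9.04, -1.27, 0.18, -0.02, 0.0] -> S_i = 9.04*(-0.14)^i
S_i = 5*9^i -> [5, 45, 405, 3645, 32805]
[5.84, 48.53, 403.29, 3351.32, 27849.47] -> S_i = 5.84*8.31^i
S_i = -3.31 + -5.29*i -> [-3.31, -8.6, -13.89, -19.18, -24.47]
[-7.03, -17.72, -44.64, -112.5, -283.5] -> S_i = -7.03*2.52^i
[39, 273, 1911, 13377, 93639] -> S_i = 39*7^i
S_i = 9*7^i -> [9, 63, 441, 3087, 21609]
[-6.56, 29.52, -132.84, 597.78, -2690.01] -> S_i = -6.56*(-4.50)^i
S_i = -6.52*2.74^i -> [-6.52, -17.86, -48.95, -134.12, -367.49]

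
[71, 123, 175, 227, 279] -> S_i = 71 + 52*i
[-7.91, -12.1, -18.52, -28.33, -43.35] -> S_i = -7.91*1.53^i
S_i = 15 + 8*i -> [15, 23, 31, 39, 47]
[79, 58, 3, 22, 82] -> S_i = Random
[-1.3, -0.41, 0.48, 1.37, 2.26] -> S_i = -1.30 + 0.89*i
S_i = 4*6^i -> [4, 24, 144, 864, 5184]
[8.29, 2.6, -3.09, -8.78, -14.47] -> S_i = 8.29 + -5.69*i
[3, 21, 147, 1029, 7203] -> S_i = 3*7^i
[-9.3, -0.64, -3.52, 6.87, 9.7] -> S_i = Random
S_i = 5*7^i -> [5, 35, 245, 1715, 12005]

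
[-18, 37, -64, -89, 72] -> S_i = Random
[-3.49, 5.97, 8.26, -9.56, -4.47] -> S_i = Random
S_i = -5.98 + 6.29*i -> [-5.98, 0.31, 6.6, 12.89, 19.18]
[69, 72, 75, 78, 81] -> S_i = 69 + 3*i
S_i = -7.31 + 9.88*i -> [-7.31, 2.57, 12.45, 22.33, 32.21]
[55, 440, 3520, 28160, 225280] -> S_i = 55*8^i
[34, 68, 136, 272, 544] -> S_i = 34*2^i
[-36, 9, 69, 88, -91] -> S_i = Random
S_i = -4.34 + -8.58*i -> [-4.34, -12.92, -21.5, -30.08, -38.66]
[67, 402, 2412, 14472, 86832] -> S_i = 67*6^i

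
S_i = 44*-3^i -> [44, -132, 396, -1188, 3564]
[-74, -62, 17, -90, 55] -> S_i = Random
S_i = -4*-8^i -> [-4, 32, -256, 2048, -16384]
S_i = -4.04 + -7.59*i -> [-4.04, -11.63, -19.22, -26.81, -34.4]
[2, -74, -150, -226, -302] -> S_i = 2 + -76*i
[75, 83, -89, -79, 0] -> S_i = Random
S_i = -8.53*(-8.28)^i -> [-8.53, 70.63, -584.8, 4842.17, -40093.17]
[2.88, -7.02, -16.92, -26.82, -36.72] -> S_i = 2.88 + -9.90*i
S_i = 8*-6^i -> [8, -48, 288, -1728, 10368]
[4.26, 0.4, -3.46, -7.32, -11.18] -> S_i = 4.26 + -3.86*i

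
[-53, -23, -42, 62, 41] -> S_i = Random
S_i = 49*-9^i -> [49, -441, 3969, -35721, 321489]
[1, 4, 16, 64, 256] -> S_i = 1*4^i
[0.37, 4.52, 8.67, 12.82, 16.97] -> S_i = 0.37 + 4.15*i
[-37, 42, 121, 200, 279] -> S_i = -37 + 79*i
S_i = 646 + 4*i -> [646, 650, 654, 658, 662]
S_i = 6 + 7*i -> [6, 13, 20, 27, 34]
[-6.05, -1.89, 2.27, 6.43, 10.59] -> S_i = -6.05 + 4.16*i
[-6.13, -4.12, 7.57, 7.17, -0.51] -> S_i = Random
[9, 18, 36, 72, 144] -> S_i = 9*2^i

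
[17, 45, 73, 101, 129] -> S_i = 17 + 28*i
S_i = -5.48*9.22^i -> [-5.48, -50.53, -465.85, -4295.1, -39600.83]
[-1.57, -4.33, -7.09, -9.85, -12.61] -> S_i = -1.57 + -2.76*i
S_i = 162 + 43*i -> [162, 205, 248, 291, 334]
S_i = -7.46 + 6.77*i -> [-7.46, -0.69, 6.08, 12.85, 19.62]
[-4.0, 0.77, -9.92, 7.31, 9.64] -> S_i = Random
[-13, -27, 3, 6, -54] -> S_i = Random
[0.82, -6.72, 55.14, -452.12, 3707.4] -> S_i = 0.82*(-8.20)^i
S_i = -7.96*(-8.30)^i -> [-7.96, 66.07, -548.36, 4551.42, -37776.82]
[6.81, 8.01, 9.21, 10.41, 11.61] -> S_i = 6.81 + 1.20*i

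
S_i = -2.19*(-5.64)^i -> [-2.19, 12.35, -69.66, 392.9, -2215.95]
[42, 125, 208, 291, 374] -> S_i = 42 + 83*i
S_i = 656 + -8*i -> [656, 648, 640, 632, 624]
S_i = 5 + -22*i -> [5, -17, -39, -61, -83]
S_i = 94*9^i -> [94, 846, 7614, 68526, 616734]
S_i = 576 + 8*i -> [576, 584, 592, 600, 608]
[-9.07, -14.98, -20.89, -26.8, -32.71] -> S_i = -9.07 + -5.91*i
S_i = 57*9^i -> [57, 513, 4617, 41553, 373977]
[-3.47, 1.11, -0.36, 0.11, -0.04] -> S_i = -3.47*(-0.32)^i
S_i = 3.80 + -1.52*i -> [3.8, 2.28, 0.76, -0.76, -2.28]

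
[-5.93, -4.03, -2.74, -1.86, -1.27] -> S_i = -5.93*0.68^i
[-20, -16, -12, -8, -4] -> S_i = -20 + 4*i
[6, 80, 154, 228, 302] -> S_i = 6 + 74*i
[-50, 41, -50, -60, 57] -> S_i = Random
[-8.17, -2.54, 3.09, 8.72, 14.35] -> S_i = -8.17 + 5.63*i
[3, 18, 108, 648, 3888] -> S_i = 3*6^i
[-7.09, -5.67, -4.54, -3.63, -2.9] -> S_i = -7.09*0.80^i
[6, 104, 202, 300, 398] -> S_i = 6 + 98*i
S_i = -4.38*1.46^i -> [-4.38, -6.39, -9.34, -13.63, -19.9]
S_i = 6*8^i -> [6, 48, 384, 3072, 24576]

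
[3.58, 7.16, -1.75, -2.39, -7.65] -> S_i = Random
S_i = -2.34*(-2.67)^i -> [-2.34, 6.25, -16.68, 44.54, -118.92]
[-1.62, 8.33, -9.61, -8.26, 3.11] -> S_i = Random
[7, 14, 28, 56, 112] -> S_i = 7*2^i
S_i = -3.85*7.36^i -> [-3.85, -28.34, -208.55, -1534.95, -11297.23]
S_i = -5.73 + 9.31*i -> [-5.73, 3.58, 12.89, 22.2, 31.51]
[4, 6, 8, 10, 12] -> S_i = 4 + 2*i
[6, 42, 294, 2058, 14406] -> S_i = 6*7^i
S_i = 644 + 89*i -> [644, 733, 822, 911, 1000]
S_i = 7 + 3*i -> [7, 10, 13, 16, 19]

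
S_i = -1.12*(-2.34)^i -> [-1.12, 2.62, -6.13, 14.35, -33.58]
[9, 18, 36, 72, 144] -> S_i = 9*2^i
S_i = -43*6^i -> [-43, -258, -1548, -9288, -55728]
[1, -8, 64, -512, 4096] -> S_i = 1*-8^i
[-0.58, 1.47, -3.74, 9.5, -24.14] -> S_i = -0.58*(-2.54)^i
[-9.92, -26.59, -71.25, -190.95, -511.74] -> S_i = -9.92*2.68^i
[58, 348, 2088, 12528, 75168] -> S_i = 58*6^i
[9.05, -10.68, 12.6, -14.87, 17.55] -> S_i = 9.05*(-1.18)^i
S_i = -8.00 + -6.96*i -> [-8.0, -14.96, -21.92, -28.88, -35.84]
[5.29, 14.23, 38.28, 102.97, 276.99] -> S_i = 5.29*2.69^i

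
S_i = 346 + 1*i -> [346, 347, 348, 349, 350]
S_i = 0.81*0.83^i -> [0.81, 0.67, 0.56, 0.46, 0.38]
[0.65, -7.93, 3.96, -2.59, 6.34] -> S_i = Random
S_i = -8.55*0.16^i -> [-8.55, -1.37, -0.22, -0.04, -0.01]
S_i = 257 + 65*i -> [257, 322, 387, 452, 517]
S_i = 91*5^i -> [91, 455, 2275, 11375, 56875]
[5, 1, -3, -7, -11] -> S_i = 5 + -4*i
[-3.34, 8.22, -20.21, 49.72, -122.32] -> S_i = -3.34*(-2.46)^i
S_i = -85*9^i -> [-85, -765, -6885, -61965, -557685]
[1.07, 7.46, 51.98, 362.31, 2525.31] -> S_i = 1.07*6.97^i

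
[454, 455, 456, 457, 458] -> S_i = 454 + 1*i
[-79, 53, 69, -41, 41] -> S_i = Random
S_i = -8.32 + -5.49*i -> [-8.32, -13.81, -19.3, -24.79, -30.28]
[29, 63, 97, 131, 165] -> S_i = 29 + 34*i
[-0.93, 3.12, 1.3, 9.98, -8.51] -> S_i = Random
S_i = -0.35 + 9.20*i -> [-0.35, 8.85, 18.05, 27.25, 36.45]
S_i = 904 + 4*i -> [904, 908, 912, 916, 920]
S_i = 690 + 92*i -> [690, 782, 874, 966, 1058]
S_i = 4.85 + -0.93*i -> [4.85, 3.92, 2.99, 2.06, 1.13]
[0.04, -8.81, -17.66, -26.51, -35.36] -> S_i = 0.04 + -8.85*i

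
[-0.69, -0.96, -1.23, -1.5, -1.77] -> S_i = -0.69 + -0.27*i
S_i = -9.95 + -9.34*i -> [-9.95, -19.29, -28.63, -37.97, -47.31]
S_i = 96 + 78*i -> [96, 174, 252, 330, 408]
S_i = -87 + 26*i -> [-87, -61, -35, -9, 17]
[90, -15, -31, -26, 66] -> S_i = Random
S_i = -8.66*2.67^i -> [-8.66, -23.12, -61.74, -164.84, -440.11]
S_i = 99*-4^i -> [99, -396, 1584, -6336, 25344]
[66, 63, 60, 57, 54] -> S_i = 66 + -3*i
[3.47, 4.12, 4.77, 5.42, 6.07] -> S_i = 3.47 + 0.65*i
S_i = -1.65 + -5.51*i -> [-1.65, -7.16, -12.67, -18.18, -23.69]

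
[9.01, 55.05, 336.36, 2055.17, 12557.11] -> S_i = 9.01*6.11^i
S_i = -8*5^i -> [-8, -40, -200, -1000, -5000]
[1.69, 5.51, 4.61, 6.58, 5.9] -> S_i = Random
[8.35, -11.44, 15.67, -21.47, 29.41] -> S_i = 8.35*(-1.37)^i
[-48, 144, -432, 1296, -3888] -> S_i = -48*-3^i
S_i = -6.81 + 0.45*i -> [-6.81, -6.36, -5.91, -5.46, -5.01]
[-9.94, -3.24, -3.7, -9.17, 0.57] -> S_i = Random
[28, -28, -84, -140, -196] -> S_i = 28 + -56*i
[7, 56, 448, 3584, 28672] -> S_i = 7*8^i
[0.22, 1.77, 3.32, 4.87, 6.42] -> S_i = 0.22 + 1.55*i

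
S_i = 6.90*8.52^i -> [6.9, 58.79, 500.87, 4267.44, 36358.63]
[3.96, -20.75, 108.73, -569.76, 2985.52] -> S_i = 3.96*(-5.24)^i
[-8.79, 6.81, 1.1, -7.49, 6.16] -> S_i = Random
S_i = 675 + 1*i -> [675, 676, 677, 678, 679]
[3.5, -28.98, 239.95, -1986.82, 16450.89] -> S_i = 3.50*(-8.28)^i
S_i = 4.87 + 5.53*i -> [4.87, 10.4, 15.93, 21.46, 26.99]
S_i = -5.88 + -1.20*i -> [-5.88, -7.08, -8.28, -9.48, -10.68]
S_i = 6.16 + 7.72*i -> [6.16, 13.88, 21.6, 29.32, 37.04]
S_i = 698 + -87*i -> [698, 611, 524, 437, 350]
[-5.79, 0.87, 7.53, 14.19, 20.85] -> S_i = -5.79 + 6.66*i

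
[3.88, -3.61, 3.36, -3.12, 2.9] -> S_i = 3.88*(-0.93)^i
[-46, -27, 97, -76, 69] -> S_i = Random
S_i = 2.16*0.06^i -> [2.16, 0.13, 0.01, 0.0, 0.0]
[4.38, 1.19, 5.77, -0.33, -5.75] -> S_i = Random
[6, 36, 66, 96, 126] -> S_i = 6 + 30*i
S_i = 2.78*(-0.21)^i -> [2.78, -0.58, 0.12, -0.03, 0.01]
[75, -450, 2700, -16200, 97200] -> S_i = 75*-6^i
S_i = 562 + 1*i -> [562, 563, 564, 565, 566]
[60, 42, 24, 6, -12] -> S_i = 60 + -18*i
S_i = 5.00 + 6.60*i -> [5.0, 11.6, 18.2, 24.8, 31.4]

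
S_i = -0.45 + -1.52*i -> [-0.45, -1.97, -3.49, -5.01, -6.53]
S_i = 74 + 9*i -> [74, 83, 92, 101, 110]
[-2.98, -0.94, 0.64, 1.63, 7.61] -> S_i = Random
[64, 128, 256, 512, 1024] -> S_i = 64*2^i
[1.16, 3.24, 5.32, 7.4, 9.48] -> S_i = 1.16 + 2.08*i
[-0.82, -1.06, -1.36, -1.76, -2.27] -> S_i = -0.82*1.29^i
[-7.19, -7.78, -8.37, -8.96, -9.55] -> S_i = -7.19 + -0.59*i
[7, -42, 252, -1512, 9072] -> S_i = 7*-6^i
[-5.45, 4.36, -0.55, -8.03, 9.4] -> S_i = Random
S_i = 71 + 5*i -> [71, 76, 81, 86, 91]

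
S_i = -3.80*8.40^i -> [-3.8, -31.92, -268.13, -2252.28, -18919.11]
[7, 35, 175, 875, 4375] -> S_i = 7*5^i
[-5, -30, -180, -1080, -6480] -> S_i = -5*6^i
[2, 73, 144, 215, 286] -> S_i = 2 + 71*i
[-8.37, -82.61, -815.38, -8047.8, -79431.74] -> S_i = -8.37*9.87^i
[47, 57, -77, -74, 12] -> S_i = Random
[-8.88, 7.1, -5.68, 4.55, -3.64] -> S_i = -8.88*(-0.80)^i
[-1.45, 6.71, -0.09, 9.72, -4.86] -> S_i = Random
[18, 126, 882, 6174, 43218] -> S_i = 18*7^i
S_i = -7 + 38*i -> [-7, 31, 69, 107, 145]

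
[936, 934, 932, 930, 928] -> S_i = 936 + -2*i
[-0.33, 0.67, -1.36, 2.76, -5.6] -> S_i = -0.33*(-2.03)^i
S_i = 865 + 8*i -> [865, 873, 881, 889, 897]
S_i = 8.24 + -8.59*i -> [8.24, -0.35, -8.94, -17.53, -26.12]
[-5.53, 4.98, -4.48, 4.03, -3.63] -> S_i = -5.53*(-0.90)^i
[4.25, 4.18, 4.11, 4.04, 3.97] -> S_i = 4.25 + -0.07*i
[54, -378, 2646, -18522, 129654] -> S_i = 54*-7^i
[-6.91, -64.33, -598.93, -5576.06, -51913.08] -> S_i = -6.91*9.31^i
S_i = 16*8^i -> [16, 128, 1024, 8192, 65536]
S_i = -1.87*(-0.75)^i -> [-1.87, 1.4, -1.05, 0.79, -0.59]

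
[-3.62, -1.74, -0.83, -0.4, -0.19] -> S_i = -3.62*0.48^i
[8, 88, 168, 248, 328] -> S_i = 8 + 80*i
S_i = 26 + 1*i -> [26, 27, 28, 29, 30]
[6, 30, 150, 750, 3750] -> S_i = 6*5^i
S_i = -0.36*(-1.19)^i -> [-0.36, 0.43, -0.51, 0.61, -0.72]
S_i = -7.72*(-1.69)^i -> [-7.72, 13.05, -22.05, 37.26, -62.97]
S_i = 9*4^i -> [9, 36, 144, 576, 2304]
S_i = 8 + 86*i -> [8, 94, 180, 266, 352]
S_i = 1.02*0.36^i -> [1.02, 0.37, 0.13, 0.05, 0.02]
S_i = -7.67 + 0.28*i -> [-7.67, -7.39, -7.11, -6.83, -6.55]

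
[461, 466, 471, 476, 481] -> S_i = 461 + 5*i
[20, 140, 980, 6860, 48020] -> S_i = 20*7^i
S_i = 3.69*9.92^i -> [3.69, 36.6, 363.12, 3602.15, 35733.29]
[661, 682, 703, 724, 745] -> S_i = 661 + 21*i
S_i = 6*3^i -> [6, 18, 54, 162, 486]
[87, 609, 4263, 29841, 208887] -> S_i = 87*7^i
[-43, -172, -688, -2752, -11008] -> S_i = -43*4^i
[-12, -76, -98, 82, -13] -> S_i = Random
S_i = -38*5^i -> [-38, -190, -950, -4750, -23750]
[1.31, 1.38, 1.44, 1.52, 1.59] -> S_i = 1.31*1.05^i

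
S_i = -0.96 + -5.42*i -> [-0.96, -6.38, -11.8, -17.22, -22.64]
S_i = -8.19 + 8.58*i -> [-8.19, 0.39, 8.97, 17.55, 26.13]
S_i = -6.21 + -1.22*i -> [-6.21, -7.43, -8.65, -9.87, -11.09]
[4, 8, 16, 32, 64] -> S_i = 4*2^i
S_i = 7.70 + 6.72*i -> [7.7, 14.42, 21.14, 27.86, 34.58]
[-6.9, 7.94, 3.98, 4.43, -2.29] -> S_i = Random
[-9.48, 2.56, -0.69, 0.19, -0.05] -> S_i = -9.48*(-0.27)^i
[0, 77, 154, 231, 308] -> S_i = 0 + 77*i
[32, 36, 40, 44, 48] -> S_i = 32 + 4*i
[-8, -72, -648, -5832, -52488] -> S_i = -8*9^i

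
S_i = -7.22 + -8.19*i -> [-7.22, -15.41, -23.6, -31.79, -39.98]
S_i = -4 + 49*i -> [-4, 45, 94, 143, 192]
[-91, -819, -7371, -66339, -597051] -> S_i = -91*9^i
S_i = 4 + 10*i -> [4, 14, 24, 34, 44]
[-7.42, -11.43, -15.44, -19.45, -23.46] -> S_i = -7.42 + -4.01*i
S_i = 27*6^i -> [27, 162, 972, 5832, 34992]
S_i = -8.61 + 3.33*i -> [-8.61, -5.28, -1.95, 1.38, 4.71]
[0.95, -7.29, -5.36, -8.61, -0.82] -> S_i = Random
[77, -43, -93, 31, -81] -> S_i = Random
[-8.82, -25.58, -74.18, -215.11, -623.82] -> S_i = -8.82*2.90^i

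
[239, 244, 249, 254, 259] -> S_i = 239 + 5*i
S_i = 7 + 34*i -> [7, 41, 75, 109, 143]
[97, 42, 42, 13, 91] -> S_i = Random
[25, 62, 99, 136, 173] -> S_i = 25 + 37*i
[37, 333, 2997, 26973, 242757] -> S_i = 37*9^i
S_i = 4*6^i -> [4, 24, 144, 864, 5184]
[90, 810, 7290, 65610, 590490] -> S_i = 90*9^i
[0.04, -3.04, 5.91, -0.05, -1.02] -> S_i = Random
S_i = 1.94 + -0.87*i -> [1.94, 1.07, 0.2, -0.67, -1.54]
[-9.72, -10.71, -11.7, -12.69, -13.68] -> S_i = -9.72 + -0.99*i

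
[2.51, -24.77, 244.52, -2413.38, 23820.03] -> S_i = 2.51*(-9.87)^i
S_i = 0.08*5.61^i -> [0.08, 0.45, 2.52, 14.12, 79.24]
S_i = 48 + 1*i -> [48, 49, 50, 51, 52]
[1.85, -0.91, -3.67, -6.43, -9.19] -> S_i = 1.85 + -2.76*i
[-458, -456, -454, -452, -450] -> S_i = -458 + 2*i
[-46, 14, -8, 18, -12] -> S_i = Random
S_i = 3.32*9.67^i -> [3.32, 32.1, 310.45, 3002.05, 29029.8]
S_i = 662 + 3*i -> [662, 665, 668, 671, 674]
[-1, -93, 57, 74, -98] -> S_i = Random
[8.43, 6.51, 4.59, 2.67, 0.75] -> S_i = 8.43 + -1.92*i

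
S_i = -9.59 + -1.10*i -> [-9.59, -10.69, -11.79, -12.89, -13.99]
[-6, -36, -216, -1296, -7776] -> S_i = -6*6^i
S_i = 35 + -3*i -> [35, 32, 29, 26, 23]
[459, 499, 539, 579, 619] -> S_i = 459 + 40*i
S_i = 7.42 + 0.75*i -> [7.42, 8.17, 8.92, 9.67, 10.42]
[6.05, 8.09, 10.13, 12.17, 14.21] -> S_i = 6.05 + 2.04*i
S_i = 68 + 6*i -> [68, 74, 80, 86, 92]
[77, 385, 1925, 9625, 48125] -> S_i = 77*5^i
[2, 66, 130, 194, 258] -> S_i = 2 + 64*i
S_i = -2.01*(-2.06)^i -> [-2.01, 4.14, -8.53, 17.57, -36.2]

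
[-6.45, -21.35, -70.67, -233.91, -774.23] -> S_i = -6.45*3.31^i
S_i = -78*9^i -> [-78, -702, -6318, -56862, -511758]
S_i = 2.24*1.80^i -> [2.24, 4.03, 7.26, 13.06, 23.51]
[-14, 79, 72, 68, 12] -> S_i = Random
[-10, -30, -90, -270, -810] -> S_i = -10*3^i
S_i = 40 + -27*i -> [40, 13, -14, -41, -68]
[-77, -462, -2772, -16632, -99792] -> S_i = -77*6^i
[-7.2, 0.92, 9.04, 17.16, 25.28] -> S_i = -7.20 + 8.12*i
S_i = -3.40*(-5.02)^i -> [-3.4, 17.07, -85.68, 430.12, -2159.2]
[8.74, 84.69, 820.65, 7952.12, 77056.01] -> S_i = 8.74*9.69^i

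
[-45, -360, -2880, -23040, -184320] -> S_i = -45*8^i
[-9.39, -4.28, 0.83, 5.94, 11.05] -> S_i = -9.39 + 5.11*i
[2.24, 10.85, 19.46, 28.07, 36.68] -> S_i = 2.24 + 8.61*i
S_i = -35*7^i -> [-35, -245, -1715, -12005, -84035]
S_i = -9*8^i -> [-9, -72, -576, -4608, -36864]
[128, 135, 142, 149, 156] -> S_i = 128 + 7*i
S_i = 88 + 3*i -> [88, 91, 94, 97, 100]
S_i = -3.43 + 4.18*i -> [-3.43, 0.75, 4.93, 9.11, 13.29]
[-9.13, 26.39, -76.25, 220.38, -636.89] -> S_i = -9.13*(-2.89)^i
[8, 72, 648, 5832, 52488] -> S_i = 8*9^i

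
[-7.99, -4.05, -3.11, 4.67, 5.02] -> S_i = Random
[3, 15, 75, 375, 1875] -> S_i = 3*5^i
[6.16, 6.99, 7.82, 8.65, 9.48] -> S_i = 6.16 + 0.83*i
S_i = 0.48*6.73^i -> [0.48, 3.23, 21.74, 146.31, 984.69]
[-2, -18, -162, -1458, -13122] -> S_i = -2*9^i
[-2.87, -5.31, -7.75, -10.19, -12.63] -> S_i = -2.87 + -2.44*i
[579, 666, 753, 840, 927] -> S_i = 579 + 87*i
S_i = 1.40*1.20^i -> [1.4, 1.68, 2.02, 2.42, 2.9]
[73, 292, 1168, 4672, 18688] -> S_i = 73*4^i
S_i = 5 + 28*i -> [5, 33, 61, 89, 117]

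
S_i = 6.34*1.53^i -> [6.34, 9.7, 14.84, 22.71, 34.74]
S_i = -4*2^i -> [-4, -8, -16, -32, -64]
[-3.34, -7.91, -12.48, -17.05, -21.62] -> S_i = -3.34 + -4.57*i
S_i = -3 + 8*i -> [-3, 5, 13, 21, 29]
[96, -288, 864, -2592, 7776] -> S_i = 96*-3^i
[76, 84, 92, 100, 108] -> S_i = 76 + 8*i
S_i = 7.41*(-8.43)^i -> [7.41, -62.47, 526.59, -4439.16, 37422.13]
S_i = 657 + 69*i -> [657, 726, 795, 864, 933]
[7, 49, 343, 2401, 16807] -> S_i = 7*7^i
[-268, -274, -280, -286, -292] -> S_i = -268 + -6*i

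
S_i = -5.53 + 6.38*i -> [-5.53, 0.85, 7.23, 13.61, 19.99]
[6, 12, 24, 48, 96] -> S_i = 6*2^i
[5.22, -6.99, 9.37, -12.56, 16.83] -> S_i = 5.22*(-1.34)^i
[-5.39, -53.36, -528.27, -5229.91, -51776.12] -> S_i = -5.39*9.90^i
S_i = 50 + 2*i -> [50, 52, 54, 56, 58]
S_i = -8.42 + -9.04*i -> [-8.42, -17.46, -26.5, -35.54, -44.58]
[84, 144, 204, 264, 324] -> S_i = 84 + 60*i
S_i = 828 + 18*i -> [828, 846, 864, 882, 900]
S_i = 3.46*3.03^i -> [3.46, 10.48, 31.77, 96.25, 291.64]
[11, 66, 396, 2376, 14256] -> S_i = 11*6^i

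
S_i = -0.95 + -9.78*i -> [-0.95, -10.73, -20.51, -30.29, -40.07]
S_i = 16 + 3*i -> [16, 19, 22, 25, 28]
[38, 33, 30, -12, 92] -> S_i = Random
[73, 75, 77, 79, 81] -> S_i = 73 + 2*i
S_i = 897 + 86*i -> [897, 983, 1069, 1155, 1241]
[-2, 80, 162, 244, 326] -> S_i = -2 + 82*i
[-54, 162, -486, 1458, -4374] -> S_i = -54*-3^i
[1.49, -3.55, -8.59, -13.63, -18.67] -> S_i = 1.49 + -5.04*i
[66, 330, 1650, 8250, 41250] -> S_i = 66*5^i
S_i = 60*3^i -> [60, 180, 540, 1620, 4860]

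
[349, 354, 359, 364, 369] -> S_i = 349 + 5*i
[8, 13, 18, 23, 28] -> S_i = 8 + 5*i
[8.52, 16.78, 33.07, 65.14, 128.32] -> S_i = 8.52*1.97^i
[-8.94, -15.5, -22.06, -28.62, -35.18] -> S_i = -8.94 + -6.56*i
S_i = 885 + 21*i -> [885, 906, 927, 948, 969]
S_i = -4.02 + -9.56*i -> [-4.02, -13.58, -23.14, -32.7, -42.26]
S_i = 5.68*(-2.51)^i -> [5.68, -14.26, 35.78, -89.82, 225.45]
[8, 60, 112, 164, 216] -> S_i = 8 + 52*i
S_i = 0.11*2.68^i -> [0.11, 0.29, 0.79, 2.12, 5.67]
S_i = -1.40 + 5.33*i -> [-1.4, 3.93, 9.26, 14.59, 19.92]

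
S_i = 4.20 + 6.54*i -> [4.2, 10.74, 17.28, 23.82, 30.36]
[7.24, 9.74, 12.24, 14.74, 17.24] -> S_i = 7.24 + 2.50*i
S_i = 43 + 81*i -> [43, 124, 205, 286, 367]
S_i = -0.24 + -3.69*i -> [-0.24, -3.93, -7.62, -11.31, -15.0]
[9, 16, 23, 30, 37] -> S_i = 9 + 7*i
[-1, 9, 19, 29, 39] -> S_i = -1 + 10*i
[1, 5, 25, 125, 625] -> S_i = 1*5^i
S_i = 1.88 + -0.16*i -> [1.88, 1.72, 1.56, 1.4, 1.24]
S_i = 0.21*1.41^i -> [0.21, 0.3, 0.42, 0.59, 0.83]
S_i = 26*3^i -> [26, 78, 234, 702, 2106]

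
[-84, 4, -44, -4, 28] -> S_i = Random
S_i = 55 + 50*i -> [55, 105, 155, 205, 255]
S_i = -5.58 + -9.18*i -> [-5.58, -14.76, -23.94, -33.12, -42.3]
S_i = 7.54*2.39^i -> [7.54, 18.02, 43.07, 102.94, 246.02]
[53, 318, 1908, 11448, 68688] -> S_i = 53*6^i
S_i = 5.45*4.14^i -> [5.45, 22.56, 93.41, 386.72, 1601.02]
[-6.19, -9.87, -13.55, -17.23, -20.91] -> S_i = -6.19 + -3.68*i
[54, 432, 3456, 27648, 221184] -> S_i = 54*8^i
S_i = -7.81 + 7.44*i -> [-7.81, -0.37, 7.07, 14.51, 21.95]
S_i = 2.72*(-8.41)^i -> [2.72, -22.88, 192.38, -1617.92, 13606.7]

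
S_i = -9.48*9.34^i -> [-9.48, -88.54, -826.99, -7724.12, -72143.27]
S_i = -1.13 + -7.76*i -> [-1.13, -8.89, -16.65, -24.41, -32.17]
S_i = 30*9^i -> [30, 270, 2430, 21870, 196830]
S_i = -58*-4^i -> [-58, 232, -928, 3712, -14848]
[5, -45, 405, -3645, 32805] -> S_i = 5*-9^i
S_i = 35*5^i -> [35, 175, 875, 4375, 21875]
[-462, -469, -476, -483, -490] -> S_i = -462 + -7*i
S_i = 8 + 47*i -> [8, 55, 102, 149, 196]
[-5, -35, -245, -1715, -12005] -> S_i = -5*7^i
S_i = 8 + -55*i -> [8, -47, -102, -157, -212]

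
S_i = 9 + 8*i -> [9, 17, 25, 33, 41]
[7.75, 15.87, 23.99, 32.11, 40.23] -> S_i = 7.75 + 8.12*i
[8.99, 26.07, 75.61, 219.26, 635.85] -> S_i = 8.99*2.90^i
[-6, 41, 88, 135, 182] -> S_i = -6 + 47*i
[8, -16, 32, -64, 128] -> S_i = 8*-2^i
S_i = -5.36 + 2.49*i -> [-5.36, -2.87, -0.38, 2.11, 4.6]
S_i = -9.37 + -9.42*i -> [-9.37, -18.79, -28.21, -37.63, -47.05]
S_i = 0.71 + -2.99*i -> [0.71, -2.28, -5.27, -8.26, -11.25]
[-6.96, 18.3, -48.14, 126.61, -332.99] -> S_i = -6.96*(-2.63)^i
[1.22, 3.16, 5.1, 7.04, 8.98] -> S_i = 1.22 + 1.94*i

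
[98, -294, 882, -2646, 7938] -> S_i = 98*-3^i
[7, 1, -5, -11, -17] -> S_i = 7 + -6*i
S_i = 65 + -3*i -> [65, 62, 59, 56, 53]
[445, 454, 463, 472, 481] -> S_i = 445 + 9*i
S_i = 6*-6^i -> [6, -36, 216, -1296, 7776]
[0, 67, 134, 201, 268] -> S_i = 0 + 67*i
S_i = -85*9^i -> [-85, -765, -6885, -61965, -557685]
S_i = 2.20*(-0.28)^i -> [2.2, -0.62, 0.17, -0.05, 0.01]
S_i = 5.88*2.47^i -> [5.88, 14.52, 35.87, 88.61, 218.86]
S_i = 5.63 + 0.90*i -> [5.63, 6.53, 7.43, 8.33, 9.23]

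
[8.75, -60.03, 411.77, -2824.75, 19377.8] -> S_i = 8.75*(-6.86)^i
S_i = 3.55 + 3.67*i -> [3.55, 7.22, 10.89, 14.56, 18.23]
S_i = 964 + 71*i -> [964, 1035, 1106, 1177, 1248]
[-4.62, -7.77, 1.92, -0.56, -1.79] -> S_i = Random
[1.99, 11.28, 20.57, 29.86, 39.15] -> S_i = 1.99 + 9.29*i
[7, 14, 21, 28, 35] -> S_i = 7 + 7*i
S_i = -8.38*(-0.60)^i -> [-8.38, 5.03, -3.02, 1.81, -1.09]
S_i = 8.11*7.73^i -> [8.11, 62.69, 484.6, 3745.93, 28956.02]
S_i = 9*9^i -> [9, 81, 729, 6561, 59049]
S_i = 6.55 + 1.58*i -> [6.55, 8.13, 9.71, 11.29, 12.87]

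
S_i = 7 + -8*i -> [7, -1, -9, -17, -25]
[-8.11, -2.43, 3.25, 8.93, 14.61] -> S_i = -8.11 + 5.68*i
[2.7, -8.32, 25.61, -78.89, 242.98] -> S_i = 2.70*(-3.08)^i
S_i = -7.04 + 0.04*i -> [-7.04, -7.0, -6.96, -6.92, -6.88]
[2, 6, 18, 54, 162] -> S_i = 2*3^i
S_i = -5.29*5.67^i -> [-5.29, -29.99, -170.07, -964.28, -5467.49]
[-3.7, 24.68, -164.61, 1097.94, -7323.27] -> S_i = -3.70*(-6.67)^i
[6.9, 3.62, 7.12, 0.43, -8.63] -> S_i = Random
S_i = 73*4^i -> [73, 292, 1168, 4672, 18688]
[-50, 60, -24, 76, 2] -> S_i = Random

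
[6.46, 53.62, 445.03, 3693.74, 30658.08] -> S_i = 6.46*8.30^i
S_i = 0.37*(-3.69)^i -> [0.37, -1.37, 5.04, -18.59, 68.6]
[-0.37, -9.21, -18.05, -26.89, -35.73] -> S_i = -0.37 + -8.84*i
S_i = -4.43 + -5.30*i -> [-4.43, -9.73, -15.03, -20.33, -25.63]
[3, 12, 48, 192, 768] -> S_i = 3*4^i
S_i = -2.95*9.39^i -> [-2.95, -27.7, -260.11, -2442.41, -22934.24]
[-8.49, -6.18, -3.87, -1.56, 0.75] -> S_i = -8.49 + 2.31*i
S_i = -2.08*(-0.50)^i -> [-2.08, 1.04, -0.52, 0.26, -0.13]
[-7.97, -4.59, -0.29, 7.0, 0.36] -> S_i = Random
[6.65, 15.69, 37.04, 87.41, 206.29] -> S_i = 6.65*2.36^i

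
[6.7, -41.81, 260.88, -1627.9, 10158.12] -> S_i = 6.70*(-6.24)^i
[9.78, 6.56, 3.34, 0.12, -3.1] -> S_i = 9.78 + -3.22*i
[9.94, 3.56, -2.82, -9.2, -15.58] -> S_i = 9.94 + -6.38*i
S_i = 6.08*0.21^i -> [6.08, 1.28, 0.27, 0.06, 0.01]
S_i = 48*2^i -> [48, 96, 192, 384, 768]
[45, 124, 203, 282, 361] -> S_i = 45 + 79*i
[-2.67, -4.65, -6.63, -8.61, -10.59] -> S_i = -2.67 + -1.98*i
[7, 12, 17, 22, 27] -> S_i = 7 + 5*i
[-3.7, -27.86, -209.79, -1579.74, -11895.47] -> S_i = -3.70*7.53^i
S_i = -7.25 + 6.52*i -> [-7.25, -0.73, 5.79, 12.31, 18.83]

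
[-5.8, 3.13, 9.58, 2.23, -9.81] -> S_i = Random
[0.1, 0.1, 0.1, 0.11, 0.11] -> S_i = 0.10*1.02^i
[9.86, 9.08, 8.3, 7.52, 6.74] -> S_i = 9.86 + -0.78*i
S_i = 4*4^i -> [4, 16, 64, 256, 1024]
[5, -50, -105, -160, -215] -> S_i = 5 + -55*i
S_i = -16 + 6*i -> [-16, -10, -4, 2, 8]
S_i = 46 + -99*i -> [46, -53, -152, -251, -350]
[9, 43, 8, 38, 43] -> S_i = Random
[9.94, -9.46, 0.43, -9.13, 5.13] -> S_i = Random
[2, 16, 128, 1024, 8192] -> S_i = 2*8^i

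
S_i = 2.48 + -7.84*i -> [2.48, -5.36, -13.2, -21.04, -28.88]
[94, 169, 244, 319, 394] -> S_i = 94 + 75*i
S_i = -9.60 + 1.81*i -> [-9.6, -7.79, -5.98, -4.17, -2.36]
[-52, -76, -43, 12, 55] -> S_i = Random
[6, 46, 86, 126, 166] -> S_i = 6 + 40*i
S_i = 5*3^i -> [5, 15, 45, 135, 405]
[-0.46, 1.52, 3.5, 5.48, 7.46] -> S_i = -0.46 + 1.98*i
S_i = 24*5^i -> [24, 120, 600, 3000, 15000]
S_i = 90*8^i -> [90, 720, 5760, 46080, 368640]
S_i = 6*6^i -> [6, 36, 216, 1296, 7776]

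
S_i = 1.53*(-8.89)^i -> [1.53, -13.6, 120.92, -1074.97, 9556.49]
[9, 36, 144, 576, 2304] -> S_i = 9*4^i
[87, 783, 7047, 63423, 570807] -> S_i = 87*9^i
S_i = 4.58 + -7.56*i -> [4.58, -2.98, -10.54, -18.1, -25.66]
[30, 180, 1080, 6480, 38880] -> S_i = 30*6^i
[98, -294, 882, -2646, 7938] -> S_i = 98*-3^i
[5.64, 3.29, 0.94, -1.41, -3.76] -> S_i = 5.64 + -2.35*i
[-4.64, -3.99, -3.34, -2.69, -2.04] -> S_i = -4.64 + 0.65*i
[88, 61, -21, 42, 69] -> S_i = Random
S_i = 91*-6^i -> [91, -546, 3276, -19656, 117936]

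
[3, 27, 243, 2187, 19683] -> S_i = 3*9^i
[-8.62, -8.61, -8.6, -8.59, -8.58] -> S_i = -8.62 + 0.01*i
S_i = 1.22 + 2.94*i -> [1.22, 4.16, 7.1, 10.04, 12.98]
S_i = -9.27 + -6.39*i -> [-9.27, -15.66, -22.05, -28.44, -34.83]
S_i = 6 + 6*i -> [6, 12, 18, 24, 30]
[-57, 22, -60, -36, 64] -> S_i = Random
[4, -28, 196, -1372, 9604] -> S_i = 4*-7^i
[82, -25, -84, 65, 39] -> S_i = Random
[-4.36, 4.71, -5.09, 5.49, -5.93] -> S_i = -4.36*(-1.08)^i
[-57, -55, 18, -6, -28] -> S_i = Random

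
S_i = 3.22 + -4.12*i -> [3.22, -0.9, -5.02, -9.14, -13.26]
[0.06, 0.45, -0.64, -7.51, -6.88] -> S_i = Random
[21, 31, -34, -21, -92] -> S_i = Random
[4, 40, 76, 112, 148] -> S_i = 4 + 36*i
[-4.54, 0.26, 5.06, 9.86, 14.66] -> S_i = -4.54 + 4.80*i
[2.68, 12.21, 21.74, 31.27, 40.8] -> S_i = 2.68 + 9.53*i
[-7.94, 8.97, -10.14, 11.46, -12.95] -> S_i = -7.94*(-1.13)^i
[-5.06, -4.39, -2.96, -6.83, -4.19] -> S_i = Random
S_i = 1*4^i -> [1, 4, 16, 64, 256]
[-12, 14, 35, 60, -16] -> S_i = Random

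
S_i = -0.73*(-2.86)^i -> [-0.73, 2.09, -5.97, 17.08, -48.84]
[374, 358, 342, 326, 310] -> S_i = 374 + -16*i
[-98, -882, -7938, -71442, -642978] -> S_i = -98*9^i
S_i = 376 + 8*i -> [376, 384, 392, 400, 408]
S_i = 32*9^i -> [32, 288, 2592, 23328, 209952]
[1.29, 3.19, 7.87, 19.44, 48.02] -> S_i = 1.29*2.47^i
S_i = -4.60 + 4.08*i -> [-4.6, -0.52, 3.56, 7.64, 11.72]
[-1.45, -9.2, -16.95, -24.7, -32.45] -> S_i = -1.45 + -7.75*i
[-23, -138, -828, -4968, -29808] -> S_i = -23*6^i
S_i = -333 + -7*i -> [-333, -340, -347, -354, -361]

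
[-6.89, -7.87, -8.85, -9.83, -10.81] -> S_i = -6.89 + -0.98*i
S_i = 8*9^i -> [8, 72, 648, 5832, 52488]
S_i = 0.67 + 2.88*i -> [0.67, 3.55, 6.43, 9.31, 12.19]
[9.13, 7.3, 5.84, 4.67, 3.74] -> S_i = 9.13*0.80^i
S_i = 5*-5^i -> [5, -25, 125, -625, 3125]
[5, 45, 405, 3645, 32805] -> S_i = 5*9^i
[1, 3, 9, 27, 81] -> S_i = 1*3^i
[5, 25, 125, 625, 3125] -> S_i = 5*5^i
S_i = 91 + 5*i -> [91, 96, 101, 106, 111]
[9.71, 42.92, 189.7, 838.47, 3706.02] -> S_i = 9.71*4.42^i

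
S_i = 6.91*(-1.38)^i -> [6.91, -9.54, 13.16, -18.16, 25.06]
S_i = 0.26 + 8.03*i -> [0.26, 8.29, 16.32, 24.35, 32.38]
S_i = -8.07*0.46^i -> [-8.07, -3.71, -1.71, -0.79, -0.36]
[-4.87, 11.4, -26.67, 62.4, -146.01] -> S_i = -4.87*(-2.34)^i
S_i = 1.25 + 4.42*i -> [1.25, 5.67, 10.09, 14.51, 18.93]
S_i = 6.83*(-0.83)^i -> [6.83, -5.67, 4.71, -3.91, 3.24]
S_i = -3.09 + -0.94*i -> [-3.09, -4.03, -4.97, -5.91, -6.85]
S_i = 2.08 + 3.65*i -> [2.08, 5.73, 9.38, 13.03, 16.68]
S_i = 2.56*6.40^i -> [2.56, 16.38, 104.86, 671.09, 4294.97]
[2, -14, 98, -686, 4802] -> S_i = 2*-7^i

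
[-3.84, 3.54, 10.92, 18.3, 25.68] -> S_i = -3.84 + 7.38*i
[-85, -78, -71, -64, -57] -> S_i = -85 + 7*i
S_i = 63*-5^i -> [63, -315, 1575, -7875, 39375]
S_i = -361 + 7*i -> [-361, -354, -347, -340, -333]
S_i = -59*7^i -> [-59, -413, -2891, -20237, -141659]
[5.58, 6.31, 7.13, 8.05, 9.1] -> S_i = 5.58*1.13^i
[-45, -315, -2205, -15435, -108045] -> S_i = -45*7^i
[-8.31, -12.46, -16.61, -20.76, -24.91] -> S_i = -8.31 + -4.15*i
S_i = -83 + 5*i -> [-83, -78, -73, -68, -63]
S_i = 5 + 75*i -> [5, 80, 155, 230, 305]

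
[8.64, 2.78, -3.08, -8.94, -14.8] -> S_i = 8.64 + -5.86*i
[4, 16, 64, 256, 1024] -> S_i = 4*4^i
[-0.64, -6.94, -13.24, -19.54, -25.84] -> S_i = -0.64 + -6.30*i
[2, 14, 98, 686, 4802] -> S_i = 2*7^i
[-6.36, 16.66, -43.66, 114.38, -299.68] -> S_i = -6.36*(-2.62)^i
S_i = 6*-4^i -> [6, -24, 96, -384, 1536]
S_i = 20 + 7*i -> [20, 27, 34, 41, 48]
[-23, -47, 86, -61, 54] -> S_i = Random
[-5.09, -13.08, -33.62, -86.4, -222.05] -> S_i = -5.09*2.57^i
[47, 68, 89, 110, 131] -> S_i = 47 + 21*i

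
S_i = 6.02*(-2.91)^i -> [6.02, -17.52, 50.98, -148.35, 431.69]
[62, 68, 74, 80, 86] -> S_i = 62 + 6*i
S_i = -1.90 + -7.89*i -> [-1.9, -9.79, -17.68, -25.57, -33.46]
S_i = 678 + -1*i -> [678, 677, 676, 675, 674]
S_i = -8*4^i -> [-8, -32, -128, -512, -2048]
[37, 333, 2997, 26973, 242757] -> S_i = 37*9^i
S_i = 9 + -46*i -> [9, -37, -83, -129, -175]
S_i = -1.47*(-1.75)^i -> [-1.47, 2.57, -4.5, 7.88, -13.79]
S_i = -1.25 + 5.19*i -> [-1.25, 3.94, 9.13, 14.32, 19.51]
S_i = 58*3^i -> [58, 174, 522, 1566, 4698]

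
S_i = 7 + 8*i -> [7, 15, 23, 31, 39]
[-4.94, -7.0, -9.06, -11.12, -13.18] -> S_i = -4.94 + -2.06*i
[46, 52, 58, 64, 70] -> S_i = 46 + 6*i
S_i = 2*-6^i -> [2, -12, 72, -432, 2592]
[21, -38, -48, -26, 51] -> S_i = Random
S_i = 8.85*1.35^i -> [8.85, 11.95, 16.13, 21.77, 29.4]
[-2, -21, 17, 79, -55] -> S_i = Random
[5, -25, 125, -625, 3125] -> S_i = 5*-5^i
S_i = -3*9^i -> [-3, -27, -243, -2187, -19683]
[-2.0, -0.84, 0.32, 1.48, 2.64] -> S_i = -2.00 + 1.16*i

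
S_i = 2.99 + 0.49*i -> [2.99, 3.48, 3.97, 4.46, 4.95]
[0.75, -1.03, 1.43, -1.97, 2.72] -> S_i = 0.75*(-1.38)^i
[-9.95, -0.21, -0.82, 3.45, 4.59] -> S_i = Random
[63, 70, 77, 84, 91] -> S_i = 63 + 7*i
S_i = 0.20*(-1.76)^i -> [0.2, -0.35, 0.62, -1.09, 1.92]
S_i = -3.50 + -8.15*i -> [-3.5, -11.65, -19.8, -27.95, -36.1]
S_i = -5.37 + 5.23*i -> [-5.37, -0.14, 5.09, 10.32, 15.55]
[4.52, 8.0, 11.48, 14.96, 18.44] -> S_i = 4.52 + 3.48*i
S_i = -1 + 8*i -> [-1, 7, 15, 23, 31]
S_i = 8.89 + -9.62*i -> [8.89, -0.73, -10.35, -19.97, -29.59]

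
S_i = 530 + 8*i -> [530, 538, 546, 554, 562]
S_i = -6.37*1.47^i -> [-6.37, -9.36, -13.76, -20.23, -29.74]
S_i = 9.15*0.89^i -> [9.15, 8.14, 7.25, 6.45, 5.74]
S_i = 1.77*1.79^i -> [1.77, 3.17, 5.67, 10.15, 18.17]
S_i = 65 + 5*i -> [65, 70, 75, 80, 85]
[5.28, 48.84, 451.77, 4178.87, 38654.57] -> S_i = 5.28*9.25^i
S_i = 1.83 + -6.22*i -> [1.83, -4.39, -10.61, -16.83, -23.05]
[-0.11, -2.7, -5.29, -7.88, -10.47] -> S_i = -0.11 + -2.59*i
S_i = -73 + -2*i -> [-73, -75, -77, -79, -81]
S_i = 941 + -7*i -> [941, 934, 927, 920, 913]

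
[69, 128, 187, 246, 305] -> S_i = 69 + 59*i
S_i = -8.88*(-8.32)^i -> [-8.88, 73.88, -614.69, 5114.26, -42550.66]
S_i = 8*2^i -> [8, 16, 32, 64, 128]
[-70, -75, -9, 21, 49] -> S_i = Random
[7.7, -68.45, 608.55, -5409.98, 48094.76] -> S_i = 7.70*(-8.89)^i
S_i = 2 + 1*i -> [2, 3, 4, 5, 6]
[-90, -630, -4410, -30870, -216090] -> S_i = -90*7^i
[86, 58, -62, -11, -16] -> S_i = Random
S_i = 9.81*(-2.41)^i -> [9.81, -23.64, 56.98, -137.32, 330.93]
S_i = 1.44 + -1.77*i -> [1.44, -0.33, -2.1, -3.87, -5.64]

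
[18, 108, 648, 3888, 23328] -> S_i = 18*6^i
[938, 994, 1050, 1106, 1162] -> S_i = 938 + 56*i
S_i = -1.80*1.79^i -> [-1.8, -3.22, -5.77, -10.32, -18.48]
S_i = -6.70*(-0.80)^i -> [-6.7, 5.36, -4.29, 3.43, -2.74]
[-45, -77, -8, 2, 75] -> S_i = Random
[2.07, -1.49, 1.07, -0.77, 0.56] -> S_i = 2.07*(-0.72)^i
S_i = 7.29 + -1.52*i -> [7.29, 5.77, 4.25, 2.73, 1.21]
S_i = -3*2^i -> [-3, -6, -12, -24, -48]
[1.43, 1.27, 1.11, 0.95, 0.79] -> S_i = 1.43 + -0.16*i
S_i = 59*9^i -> [59, 531, 4779, 43011, 387099]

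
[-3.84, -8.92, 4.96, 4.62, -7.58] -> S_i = Random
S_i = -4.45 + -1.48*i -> [-4.45, -5.93, -7.41, -8.89, -10.37]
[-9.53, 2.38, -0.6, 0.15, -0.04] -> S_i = -9.53*(-0.25)^i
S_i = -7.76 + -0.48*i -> [-7.76, -8.24, -8.72, -9.2, -9.68]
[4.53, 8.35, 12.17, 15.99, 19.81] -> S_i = 4.53 + 3.82*i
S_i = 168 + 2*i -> [168, 170, 172, 174, 176]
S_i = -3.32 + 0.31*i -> [-3.32, -3.01, -2.7, -2.39, -2.08]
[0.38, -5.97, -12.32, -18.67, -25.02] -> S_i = 0.38 + -6.35*i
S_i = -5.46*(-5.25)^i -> [-5.46, 28.66, -150.49, 790.08, -4147.92]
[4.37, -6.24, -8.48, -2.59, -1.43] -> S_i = Random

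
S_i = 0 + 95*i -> [0, 95, 190, 285, 380]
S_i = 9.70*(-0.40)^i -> [9.7, -3.88, 1.55, -0.62, 0.25]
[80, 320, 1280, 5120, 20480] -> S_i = 80*4^i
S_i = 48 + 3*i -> [48, 51, 54, 57, 60]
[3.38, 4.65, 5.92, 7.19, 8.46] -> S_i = 3.38 + 1.27*i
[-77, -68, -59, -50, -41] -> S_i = -77 + 9*i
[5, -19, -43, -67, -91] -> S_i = 5 + -24*i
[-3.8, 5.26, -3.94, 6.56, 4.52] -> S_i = Random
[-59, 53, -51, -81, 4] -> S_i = Random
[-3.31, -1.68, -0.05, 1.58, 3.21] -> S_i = -3.31 + 1.63*i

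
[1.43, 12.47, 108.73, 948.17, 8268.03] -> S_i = 1.43*8.72^i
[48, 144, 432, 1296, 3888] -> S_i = 48*3^i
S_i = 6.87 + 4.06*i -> [6.87, 10.93, 14.99, 19.05, 23.11]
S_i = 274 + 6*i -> [274, 280, 286, 292, 298]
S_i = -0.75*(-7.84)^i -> [-0.75, 5.88, -46.1, 361.42, -2833.51]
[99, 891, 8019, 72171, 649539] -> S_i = 99*9^i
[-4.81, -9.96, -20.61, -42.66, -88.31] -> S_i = -4.81*2.07^i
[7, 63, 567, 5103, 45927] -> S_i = 7*9^i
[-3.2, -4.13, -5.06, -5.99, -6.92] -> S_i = -3.20 + -0.93*i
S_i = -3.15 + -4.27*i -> [-3.15, -7.42, -11.69, -15.96, -20.23]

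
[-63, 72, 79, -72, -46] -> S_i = Random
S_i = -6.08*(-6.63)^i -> [-6.08, 40.31, -267.26, 1771.92, -11747.83]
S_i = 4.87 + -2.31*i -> [4.87, 2.56, 0.25, -2.06, -4.37]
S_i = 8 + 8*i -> [8, 16, 24, 32, 40]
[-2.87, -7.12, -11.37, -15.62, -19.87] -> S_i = -2.87 + -4.25*i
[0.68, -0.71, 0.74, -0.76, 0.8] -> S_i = 0.68*(-1.04)^i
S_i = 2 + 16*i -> [2, 18, 34, 50, 66]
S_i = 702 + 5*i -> [702, 707, 712, 717, 722]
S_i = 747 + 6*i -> [747, 753, 759, 765, 771]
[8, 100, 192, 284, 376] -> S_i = 8 + 92*i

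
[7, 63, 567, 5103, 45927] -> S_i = 7*9^i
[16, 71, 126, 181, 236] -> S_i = 16 + 55*i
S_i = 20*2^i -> [20, 40, 80, 160, 320]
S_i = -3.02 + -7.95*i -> [-3.02, -10.97, -18.92, -26.87, -34.82]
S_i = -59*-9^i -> [-59, 531, -4779, 43011, -387099]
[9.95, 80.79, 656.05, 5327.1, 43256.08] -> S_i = 9.95*8.12^i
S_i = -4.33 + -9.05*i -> [-4.33, -13.38, -22.43, -31.48, -40.53]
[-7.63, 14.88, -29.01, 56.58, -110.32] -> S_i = -7.63*(-1.95)^i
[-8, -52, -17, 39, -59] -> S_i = Random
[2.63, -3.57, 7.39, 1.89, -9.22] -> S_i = Random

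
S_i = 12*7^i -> [12, 84, 588, 4116, 28812]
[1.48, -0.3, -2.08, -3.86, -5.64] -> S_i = 1.48 + -1.78*i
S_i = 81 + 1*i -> [81, 82, 83, 84, 85]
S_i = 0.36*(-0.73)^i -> [0.36, -0.26, 0.19, -0.14, 0.1]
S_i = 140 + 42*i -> [140, 182, 224, 266, 308]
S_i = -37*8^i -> [-37, -296, -2368, -18944, -151552]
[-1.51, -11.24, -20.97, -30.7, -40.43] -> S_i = -1.51 + -9.73*i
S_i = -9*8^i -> [-9, -72, -576, -4608, -36864]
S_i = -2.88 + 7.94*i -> [-2.88, 5.06, 13.0, 20.94, 28.88]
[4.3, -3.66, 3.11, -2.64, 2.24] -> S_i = 4.30*(-0.85)^i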